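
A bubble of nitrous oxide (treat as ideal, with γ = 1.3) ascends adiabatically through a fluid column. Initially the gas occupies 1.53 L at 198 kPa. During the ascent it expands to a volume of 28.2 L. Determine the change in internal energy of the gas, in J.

P₂ = P₁(V₁/V₂)^γ = 198×(1.53/28.2)^(1.3) = 4.482 kPa.
For a reversible adiabat, W_by_gas = (P₁V₁ − P₂V₂)/(γ−1).
W_by = (198000×0.00153 − 4482×0.0282) / (0.3) = 588.5 J.
Q = 0 ⇒ ΔU = −W_by = -588.5 J.

ΔU ≈ -589 J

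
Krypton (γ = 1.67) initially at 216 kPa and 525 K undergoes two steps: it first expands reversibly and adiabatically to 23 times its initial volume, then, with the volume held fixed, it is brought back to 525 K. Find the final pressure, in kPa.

Adiabatic step (PV^γ = const): P₂ = 216×(1/23)^(1.67) = 1.149 kPa; T₂ = 525×(1/23)^(0.67) = 64.24 K.
Isochoric: P₃ = P₂(T₃/T₂) = 1.149 × (525/64.24) = 9.391 kPa.

P₃ ≈ 9.39 kPa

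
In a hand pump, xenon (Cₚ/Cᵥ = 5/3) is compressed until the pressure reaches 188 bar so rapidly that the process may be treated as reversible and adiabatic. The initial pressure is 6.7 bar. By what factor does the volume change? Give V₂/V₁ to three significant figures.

V₂/V₁ ≈ 0.135

From PV^γ = const, V₂/V₁ = (P₁/P₂)^(1/γ).
V₂/V₁ = (6.7/188)^(3/5) = 0.1353.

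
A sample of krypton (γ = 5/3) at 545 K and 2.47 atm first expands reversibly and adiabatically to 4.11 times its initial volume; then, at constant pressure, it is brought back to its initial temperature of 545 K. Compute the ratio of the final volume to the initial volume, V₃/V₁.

V₃/V₁ ≈ 10.5

Adiabatic step: V₂/V₁ = 4.11; T₂ = T₁·(1/4.11)^(2/3) = 212.4 K.
Isobaric step: V₃/V₂ = T₃/T₂ = 545/212.4.
V₃/V₁ = (V₂/V₁)(V₃/V₂) = 4.11 × (545/212.4) = 10.55.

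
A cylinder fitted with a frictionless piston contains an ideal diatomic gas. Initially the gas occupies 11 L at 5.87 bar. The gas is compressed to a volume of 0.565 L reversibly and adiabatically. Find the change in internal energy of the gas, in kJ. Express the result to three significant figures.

ΔU ≈ 36.8 kJ

γ = 7/5 for a diatomic ideal gas.
P₂ = P₁(V₁/V₂)^γ = 5.87×(11/0.565)^(7/5) = 374.7 bar.
For a reversible adiabat, W_by_gas = (P₁V₁ − P₂V₂)/(γ−1).
W_by = (587000×0.011 − 3.747×10^7×0.000565) / (2/5) = -36790 J.
Q = 0 ⇒ ΔU = −W_by = 36790 J.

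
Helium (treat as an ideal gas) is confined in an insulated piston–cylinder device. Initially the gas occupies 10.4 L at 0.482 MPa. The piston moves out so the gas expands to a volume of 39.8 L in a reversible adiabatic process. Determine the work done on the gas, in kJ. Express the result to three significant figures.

W ≈ -4.45 kJ

γ = 5/3 for a monatomic ideal gas.
P₂ = P₁(V₁/V₂)^γ = 0.482×(10.4/39.8)^(5/3) = 0.05148 MPa.
For a reversible adiabat, W_by_gas = (P₁V₁ − P₂V₂)/(γ−1).
W_by = (482000×0.0104 − 51480×0.0398) / (2/3) = 4446 J.
W_on_gas = −W_by = -4446 J.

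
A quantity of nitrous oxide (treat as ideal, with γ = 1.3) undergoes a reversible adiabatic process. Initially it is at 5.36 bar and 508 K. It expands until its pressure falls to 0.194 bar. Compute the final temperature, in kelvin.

T₂ ≈ 236 K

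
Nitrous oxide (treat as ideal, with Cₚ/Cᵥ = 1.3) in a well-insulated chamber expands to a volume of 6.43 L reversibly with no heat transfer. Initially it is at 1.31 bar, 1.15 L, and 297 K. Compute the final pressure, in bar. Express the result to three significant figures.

Since PV^γ is constant along a reversible adiabat, P₂ = P₁ (V₁/V₂)^γ.
P₂ = 1.31 × (1.15/6.43)^(1.3) = 0.1398 bar.

P₂ ≈ 0.140 bar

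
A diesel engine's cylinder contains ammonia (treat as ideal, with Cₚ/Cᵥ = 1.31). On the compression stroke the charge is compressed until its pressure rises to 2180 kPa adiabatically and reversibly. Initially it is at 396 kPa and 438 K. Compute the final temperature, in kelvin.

T₂ ≈ 656 K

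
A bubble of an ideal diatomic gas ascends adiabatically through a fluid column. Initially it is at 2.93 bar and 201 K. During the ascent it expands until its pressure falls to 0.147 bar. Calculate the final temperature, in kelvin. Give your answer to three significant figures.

T₂ ≈ 85.5 K

Adiabatic: T₂/T₁ = (P₂/P₁)^((γ−1)/γ).
For a diatomic ideal gas γ = 7/5, so (γ−1)/γ = 2/7.
T₂ = 201 × (0.147/2.93)^(2/7) = 85.49 K.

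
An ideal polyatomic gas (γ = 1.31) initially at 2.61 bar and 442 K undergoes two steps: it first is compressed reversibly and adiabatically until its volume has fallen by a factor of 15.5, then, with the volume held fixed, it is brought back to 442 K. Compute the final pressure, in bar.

Adiabatic step (PV^γ = const): P₂ = 2.61×15.5^(1.31) = 94.62 bar; T₂ = 442×15.5^(0.31) = 1034 K.
Isochoric: P₃ = P₂(T₃/T₂) = 94.62 × (442/1034) = 40.46 bar.

P₃ ≈ 40.5 bar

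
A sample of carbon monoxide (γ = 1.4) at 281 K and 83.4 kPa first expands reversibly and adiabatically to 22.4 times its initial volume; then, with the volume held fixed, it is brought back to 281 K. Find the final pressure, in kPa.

Adiabatic step (PV^γ = const): P₂ = 83.4×(1/22.4)^(1.4) = 1.074 kPa; T₂ = 281×(1/22.4)^(0.4) = 81.02 K.
Isochoric: P₃ = P₂(T₃/T₂) = 1.074 × (281/81.02) = 3.723 kPa.

P₃ ≈ 3.72 kPa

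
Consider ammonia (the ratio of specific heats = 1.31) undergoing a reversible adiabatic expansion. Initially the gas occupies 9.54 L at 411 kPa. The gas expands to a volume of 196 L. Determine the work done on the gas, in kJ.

W ≈ -7.69 kJ

P₂ = P₁(V₁/V₂)^γ = 411×(9.54/196)^(1.31) = 7.838 kPa.
For a reversible adiabat, W_by_gas = (P₁V₁ − P₂V₂)/(γ−1).
W_by = (411000×0.00954 − 7838×0.196) / (0.31) = 7693 J.
W_on_gas = −W_by = -7693 J.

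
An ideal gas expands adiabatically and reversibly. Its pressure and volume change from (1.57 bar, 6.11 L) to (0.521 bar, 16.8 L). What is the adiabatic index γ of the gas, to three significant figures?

PV^γ = const ⇒ γ = ln(P₂/P₁) / ln(V₁/V₂).
γ = ln(0.521/1.57) / ln(6.11/16.8) = 1.091.

γ ≈ 1.09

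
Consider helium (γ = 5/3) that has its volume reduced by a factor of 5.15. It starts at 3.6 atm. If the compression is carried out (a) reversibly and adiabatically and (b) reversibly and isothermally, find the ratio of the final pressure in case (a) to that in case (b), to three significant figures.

Isothermal: P_b = P₁(V₁/V₂) = 3.6×5.15.
Adiabatic: P_a = P₁(V₁/V₂)^γ = 3.6×5.15^(5/3).
P_a/P_b = (V₁/V₂)^(γ−1) = 5.15^(2/3) = 2.982.

P_adiabatic / P_isothermal ≈ 2.98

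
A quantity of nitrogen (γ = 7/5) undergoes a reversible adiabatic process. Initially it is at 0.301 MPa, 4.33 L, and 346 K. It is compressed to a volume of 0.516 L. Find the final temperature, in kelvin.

T₂ ≈ 810 K

Adiabatic: T₁V₁^(γ−1) = T₂V₂^(γ−1) ⇒ T₂ = T₁ (V₁/V₂)^(γ−1).
T₂ = 346 × (4.33/0.516)^(2/5) = 810.2 K.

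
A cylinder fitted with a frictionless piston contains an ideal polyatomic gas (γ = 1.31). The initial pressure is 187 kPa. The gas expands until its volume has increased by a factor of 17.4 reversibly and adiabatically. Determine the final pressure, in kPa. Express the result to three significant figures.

P₂ ≈ 4.43 kPa

Since PV^γ is constant along a reversible adiabat, P₂ = P₁ (V₁/V₂)^γ.
P₂ = 187 × (1/17.4)^(1.31) = 4.433 kPa.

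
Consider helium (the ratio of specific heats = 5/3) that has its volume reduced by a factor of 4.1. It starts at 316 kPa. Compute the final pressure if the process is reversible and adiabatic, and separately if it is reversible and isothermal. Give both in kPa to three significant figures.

Isothermal: P₂ = P₁(V₁/V₂) = 316×4.1 = 1296 kPa.
Adiabatic: P₂ = P₁(V₁/V₂)^γ = 316×4.1^(5/3) = 3319 kPa.

adiabatic: 3320 kPa; isothermal: 1300 kPa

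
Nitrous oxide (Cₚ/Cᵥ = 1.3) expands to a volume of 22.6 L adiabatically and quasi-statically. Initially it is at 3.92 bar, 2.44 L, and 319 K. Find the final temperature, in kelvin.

T₂ ≈ 164 K

Adiabatic: T₁V₁^(γ−1) = T₂V₂^(γ−1) ⇒ T₂ = T₁ (V₁/V₂)^(γ−1).
T₂ = 319 × (2.44/22.6)^(0.3) = 163.6 K.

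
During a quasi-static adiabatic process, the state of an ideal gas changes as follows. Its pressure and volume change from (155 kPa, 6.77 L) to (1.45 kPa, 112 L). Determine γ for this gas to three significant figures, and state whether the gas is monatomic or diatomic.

PV^γ = const ⇒ γ = ln(P₂/P₁) / ln(V₁/V₂).
γ = ln(1.45/155) / ln(6.77/112) = 1.665.
γ ≈ 1.66 is close to 5/3, so the gas is monatomic.

γ ≈ 1.66; monatomic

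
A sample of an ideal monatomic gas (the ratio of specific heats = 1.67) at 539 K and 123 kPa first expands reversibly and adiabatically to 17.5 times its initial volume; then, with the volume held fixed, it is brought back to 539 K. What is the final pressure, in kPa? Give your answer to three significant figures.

P₃ ≈ 7.03 kPa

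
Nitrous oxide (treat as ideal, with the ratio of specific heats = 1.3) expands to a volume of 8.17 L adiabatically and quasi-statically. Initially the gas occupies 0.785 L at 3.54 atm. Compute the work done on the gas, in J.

P₂ = P₁(V₁/V₂)^γ = 3.54×(0.785/8.17)^(1.3) = 0.1684 atm.
For a reversible adiabat, W_by_gas = (P₁V₁ − P₂V₂)/(γ−1).
W_by = (358700×0.000785 − 17070×0.00817) / (0.3) = 473.8 J.
W_on_gas = −W_by = -473.8 J.

W ≈ -474 J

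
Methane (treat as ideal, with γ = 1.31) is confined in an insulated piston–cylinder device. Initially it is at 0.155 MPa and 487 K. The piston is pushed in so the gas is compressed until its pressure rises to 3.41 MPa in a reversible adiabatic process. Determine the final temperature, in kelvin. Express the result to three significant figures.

T₂ ≈ 1010 K

Along an adiabat T P^((1−γ)/γ) is constant, so T₂ = T₁ (P₂/P₁)^((γ−1)/γ).
T₂ = 487 × (3.41/0.155)^(0.237) = 1012 K.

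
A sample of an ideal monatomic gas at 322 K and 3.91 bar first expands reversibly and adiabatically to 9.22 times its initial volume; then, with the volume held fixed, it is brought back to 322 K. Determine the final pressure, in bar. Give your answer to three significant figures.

P₃ ≈ 0.424 bar

For a monatomic ideal gas γ = 5/3.
Adiabatic step (PV^γ = const): P₂ = 3.91×(1/9.22)^(5/3) = 0.09645 bar; T₂ = 322×(1/9.22)^(2/3) = 73.23 K.
Isochoric: P₃ = P₂(T₃/T₂) = 0.09645 × (322/73.23) = 0.4241 bar.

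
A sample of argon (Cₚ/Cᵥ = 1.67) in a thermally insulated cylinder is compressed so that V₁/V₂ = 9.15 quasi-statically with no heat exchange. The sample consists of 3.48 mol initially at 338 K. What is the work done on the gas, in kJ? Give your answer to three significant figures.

W ≈ 49.7 kJ

For a reversible adiabat TV^(γ−1) is constant, so T₂ = T₁ (V₁/V₂)^(γ−1).
T₂ = 338 × 9.15^(0.67) = 1490 K.
Q = 0, so ΔU = W_on_gas = nCᵥΔT with Cᵥ = R/(γ−1) = 12.41 J/(mol·K).
ΔU = 3.48 × 12.41 × (1490 − 338) = 49730 J.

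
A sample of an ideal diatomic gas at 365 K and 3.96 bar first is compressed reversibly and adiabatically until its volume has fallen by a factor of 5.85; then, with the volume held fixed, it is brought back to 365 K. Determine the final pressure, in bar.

For a diatomic ideal gas γ = 7/5.
Adiabatic step (PV^γ = const): P₂ = 3.96×5.85^(7/5) = 46.96 bar; T₂ = 365×5.85^(2/5) = 739.9 K.
Isochoric: P₃ = P₂(T₃/T₂) = 46.96 × (365/739.9) = 23.17 bar.

P₃ ≈ 23.2 bar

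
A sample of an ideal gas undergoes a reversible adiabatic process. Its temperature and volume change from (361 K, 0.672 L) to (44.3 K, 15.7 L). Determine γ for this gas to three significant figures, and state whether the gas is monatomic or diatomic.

γ ≈ 1.67; monatomic

TV^(γ−1) = const ⇒ γ − 1 = ln(T₂/T₁) / ln(V₁/V₂).
γ = 1 + ln(44.3/361) / ln(0.672/15.7) = 1.666.
γ ≈ 1.67 is close to 5/3, so the gas is monatomic.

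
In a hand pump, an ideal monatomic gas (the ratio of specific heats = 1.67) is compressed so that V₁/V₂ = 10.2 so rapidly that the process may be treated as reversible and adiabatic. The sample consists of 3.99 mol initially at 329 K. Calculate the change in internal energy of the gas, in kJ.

For a reversible adiabat TV^(γ−1) is constant, so T₂ = T₁ (V₁/V₂)^(γ−1).
T₂ = 329 × 10.2^(0.67) = 1559 K.
Q = 0, so ΔU = W_on_gas = nCᵥΔT with Cᵥ = R/(γ−1) = 12.41 J/(mol·K).
ΔU = 3.99 × 12.41 × (1559 − 329) = 60920 J.

ΔU ≈ 60.9 kJ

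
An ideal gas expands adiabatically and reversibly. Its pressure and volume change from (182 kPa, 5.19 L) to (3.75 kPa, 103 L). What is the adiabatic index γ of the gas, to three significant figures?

PV^γ = const ⇒ γ = ln(P₂/P₁) / ln(V₁/V₂).
γ = ln(3.75/182) / ln(5.19/103) = 1.299.

γ ≈ 1.30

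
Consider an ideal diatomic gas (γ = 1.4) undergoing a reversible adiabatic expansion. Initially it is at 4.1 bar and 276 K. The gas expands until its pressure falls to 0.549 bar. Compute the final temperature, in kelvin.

Along an adiabat T P^((1−γ)/γ) is constant, so T₂ = T₁ (P₂/P₁)^((γ−1)/γ).
T₂ = 276 × (0.549/4.1)^(0.286) = 155.4 K.

T₂ ≈ 155 K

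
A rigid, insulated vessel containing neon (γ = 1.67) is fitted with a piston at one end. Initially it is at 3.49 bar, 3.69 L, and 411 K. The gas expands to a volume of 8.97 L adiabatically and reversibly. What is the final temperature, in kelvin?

T₂ ≈ 227 K

Adiabatic: T₁V₁^(γ−1) = T₂V₂^(γ−1) ⇒ T₂ = T₁ (V₁/V₂)^(γ−1).
T₂ = 411 × (3.69/8.97)^(0.67) = 226.7 K.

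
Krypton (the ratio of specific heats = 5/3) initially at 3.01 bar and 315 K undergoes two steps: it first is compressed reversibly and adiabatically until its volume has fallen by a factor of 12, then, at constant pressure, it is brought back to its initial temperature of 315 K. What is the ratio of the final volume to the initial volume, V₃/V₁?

Adiabatic step: V₂/V₁ = 0.08333; T₂ = T₁·12^(2/3) = 1651 K.
Isobaric step: V₃/V₂ = T₃/T₂ = 315/1651.
V₃/V₁ = (V₂/V₁)(V₃/V₂) = 0.08333 × (315/1651) = 0.0159.

V₃/V₁ ≈ 0.0159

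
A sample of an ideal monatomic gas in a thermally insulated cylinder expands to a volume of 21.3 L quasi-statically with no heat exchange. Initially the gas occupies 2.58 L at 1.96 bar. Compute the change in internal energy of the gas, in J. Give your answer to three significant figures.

γ = 5/3 for a monatomic ideal gas.
P₂ = P₁(V₁/V₂)^γ = 1.96×(2.58/21.3)^(5/3) = 0.05812 bar.
For a reversible adiabat, W_by_gas = (P₁V₁ − P₂V₂)/(γ−1).
W_by = (196000×0.00258 − 5812×0.0213) / (2/3) = 572.8 J.
Q = 0 ⇒ ΔU = −W_by = -572.8 J.

ΔU ≈ -573 J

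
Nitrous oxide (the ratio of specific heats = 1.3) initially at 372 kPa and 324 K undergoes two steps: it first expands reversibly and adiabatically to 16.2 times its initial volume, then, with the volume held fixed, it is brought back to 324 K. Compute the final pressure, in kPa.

P₃ ≈ 23.0 kPa

Adiabatic step (PV^γ = const): P₂ = 372×(1/16.2)^(1.3) = 9.958 kPa; T₂ = 324×(1/16.2)^(0.3) = 140.5 K.
Isochoric: P₃ = P₂(T₃/T₂) = 9.958 × (324/140.5) = 22.96 kPa.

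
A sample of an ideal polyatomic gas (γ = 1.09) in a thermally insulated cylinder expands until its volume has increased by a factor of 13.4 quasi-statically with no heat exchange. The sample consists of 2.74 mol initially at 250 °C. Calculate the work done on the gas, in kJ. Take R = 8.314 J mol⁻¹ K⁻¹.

W ≈ -27.6 kJ

For a reversible adiabat TV^(γ−1) is constant, so T₂ = T₁ (V₁/V₂)^(γ−1).
T₁ = 250 °C = 523.1 K.
T₂ = 523.1 × (1/13.4)^(0.09) = 414.2 K.
Q = 0, so ΔU = W_on_gas = nCᵥΔT with Cᵥ = R/(γ−1) = 92.38 J/(mol·K).
ΔU = 2.74 × 92.38 × (414.2 − 523.1) = -27580 J.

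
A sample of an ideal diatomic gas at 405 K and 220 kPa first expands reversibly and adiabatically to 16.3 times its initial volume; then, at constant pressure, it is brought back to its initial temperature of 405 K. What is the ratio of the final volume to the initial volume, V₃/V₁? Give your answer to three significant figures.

For a diatomic ideal gas γ = 7/5.
Adiabatic step: V₂/V₁ = 16.3; T₂ = T₁·(1/16.3)^(2/5) = 132.6 K.
Isobaric step: V₃/V₂ = T₃/T₂ = 405/132.6.
V₃/V₁ = (V₂/V₁)(V₃/V₂) = 16.3 × (405/132.6) = 49.78.

V₃/V₁ ≈ 49.8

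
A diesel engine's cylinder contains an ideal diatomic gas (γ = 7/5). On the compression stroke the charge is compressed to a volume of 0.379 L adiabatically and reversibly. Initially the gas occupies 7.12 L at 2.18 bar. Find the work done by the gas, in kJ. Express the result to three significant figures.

W ≈ -8.66 kJ

P₂ = P₁(V₁/V₂)^γ = 2.18×(7.12/0.379)^(7/5) = 132.4 bar.
For a reversible adiabat, W_by_gas = (P₁V₁ − P₂V₂)/(γ−1).
W_by = (218000×0.00712 − 1.324×10^7×0.000379) / (2/5) = -8663 J.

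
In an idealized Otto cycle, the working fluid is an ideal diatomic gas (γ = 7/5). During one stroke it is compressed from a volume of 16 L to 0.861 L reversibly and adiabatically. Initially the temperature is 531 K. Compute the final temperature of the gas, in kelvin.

T₂ ≈ 1710 K

Adiabatic: T₁V₁^(γ−1) = T₂V₂^(γ−1) ⇒ T₂ = T₁ (V₁/V₂)^(γ−1).
T₂ = 531 × (16/0.861)^(2/5) = 1709 K.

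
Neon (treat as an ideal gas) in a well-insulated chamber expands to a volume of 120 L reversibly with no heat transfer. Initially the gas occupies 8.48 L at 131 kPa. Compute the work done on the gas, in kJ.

W ≈ -1.38 kJ

γ = 5/3 for a monatomic ideal gas.
P₂ = P₁(V₁/V₂)^γ = 131×(8.48/120)^(5/3) = 1.582 kPa.
For a reversible adiabat, W_by_gas = (P₁V₁ − P₂V₂)/(γ−1).
W_by = (131000×0.00848 − 1582×0.12) / (2/3) = 1382 J.
W_on_gas = −W_by = -1382 J.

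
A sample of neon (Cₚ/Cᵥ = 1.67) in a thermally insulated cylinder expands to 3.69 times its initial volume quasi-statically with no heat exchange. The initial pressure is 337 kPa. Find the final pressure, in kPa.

P₂ ≈ 38.1 kPa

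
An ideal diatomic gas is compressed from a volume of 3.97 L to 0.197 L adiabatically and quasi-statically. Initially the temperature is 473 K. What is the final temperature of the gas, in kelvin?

T₂ ≈ 1570 K

Adiabatic: T₁V₁^(γ−1) = T₂V₂^(γ−1) ⇒ T₂ = T₁ (V₁/V₂)^(γ−1).
For a diatomic ideal gas γ = 7/5, so γ−1 = 2/5.
T₂ = 473 × (3.97/0.197)^(2/5) = 1573 K.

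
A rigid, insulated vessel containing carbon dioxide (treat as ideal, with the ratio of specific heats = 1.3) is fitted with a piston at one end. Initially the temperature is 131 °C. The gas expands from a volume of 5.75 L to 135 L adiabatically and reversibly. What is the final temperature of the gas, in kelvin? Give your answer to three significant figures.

T₂ ≈ 157 K

Adiabatic: T₁V₁^(γ−1) = T₂V₂^(γ−1) ⇒ T₂ = T₁ (V₁/V₂)^(γ−1).
T₁ = 131 °C = 404.1 K.
T₂ = 404.1 × (5.75/135)^(0.3) = 156.8 K.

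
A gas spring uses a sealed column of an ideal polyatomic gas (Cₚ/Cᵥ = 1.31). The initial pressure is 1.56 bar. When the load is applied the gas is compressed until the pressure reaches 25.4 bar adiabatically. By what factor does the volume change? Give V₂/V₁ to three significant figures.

From PV^γ = const, V₂/V₁ = (P₁/P₂)^(1/γ).
V₂/V₁ = (1.56/25.4)^(0.763) = 0.1189.

V₂/V₁ ≈ 0.119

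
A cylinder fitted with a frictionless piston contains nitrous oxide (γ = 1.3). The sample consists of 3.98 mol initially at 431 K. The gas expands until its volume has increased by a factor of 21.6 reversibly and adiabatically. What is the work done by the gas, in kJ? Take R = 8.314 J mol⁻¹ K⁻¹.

W ≈ 28.6 kJ

Adiabatic: T₁V₁^(γ−1) = T₂V₂^(γ−1) ⇒ T₂ = T₁ (V₁/V₂)^(γ−1).
T₂ = 431 × (1/21.6)^(0.3) = 171.5 K.
Q = 0, so ΔU = W_on_gas = nCᵥΔT with Cᵥ = R/(γ−1) = 27.71 J/(mol·K).
ΔU = 3.98 × 27.71 × (171.5 − 431) = -28630 J.
Work done by the gas = −ΔU = 28630 J.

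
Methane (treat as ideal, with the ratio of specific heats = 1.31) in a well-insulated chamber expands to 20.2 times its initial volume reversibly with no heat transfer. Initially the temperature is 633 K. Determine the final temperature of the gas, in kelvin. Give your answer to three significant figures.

For a reversible adiabat TV^(γ−1) is constant, so T₂ = T₁ (V₁/V₂)^(γ−1).
T₂ = 633 × (1/20.2)^(0.31) = 249.3 K.

T₂ ≈ 249 K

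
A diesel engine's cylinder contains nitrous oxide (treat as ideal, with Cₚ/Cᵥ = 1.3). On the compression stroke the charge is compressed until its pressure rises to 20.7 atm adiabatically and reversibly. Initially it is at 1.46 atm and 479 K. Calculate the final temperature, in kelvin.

T₂ ≈ 883 K

Along an adiabat T P^((1−γ)/γ) is constant, so T₂ = T₁ (P₂/P₁)^((γ−1)/γ).
T₂ = 479 × (20.7/1.46)^(0.231) = 883.3 K.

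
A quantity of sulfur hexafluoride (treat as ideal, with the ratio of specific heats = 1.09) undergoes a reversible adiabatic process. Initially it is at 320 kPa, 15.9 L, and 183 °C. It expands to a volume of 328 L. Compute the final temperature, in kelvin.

T₂ ≈ 347 K

Adiabatic: T₁V₁^(γ−1) = T₂V₂^(γ−1) ⇒ T₂ = T₁ (V₁/V₂)^(γ−1).
T₁ = 183 °C = 456.1 K.
T₂ = 456.1 × (15.9/328)^(0.09) = 347.4 K.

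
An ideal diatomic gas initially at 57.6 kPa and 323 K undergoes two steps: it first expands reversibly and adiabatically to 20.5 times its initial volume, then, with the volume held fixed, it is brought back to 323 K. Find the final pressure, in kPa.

P₃ ≈ 2.81 kPa

For a diatomic ideal gas γ = 7/5.
Adiabatic step (PV^γ = const): P₂ = 57.6×(1/20.5)^(7/5) = 0.8394 kPa; T₂ = 323×(1/20.5)^(2/5) = 96.49 K.
Isochoric: P₃ = P₂(T₃/T₂) = 0.8394 × (323/96.49) = 2.81 kPa.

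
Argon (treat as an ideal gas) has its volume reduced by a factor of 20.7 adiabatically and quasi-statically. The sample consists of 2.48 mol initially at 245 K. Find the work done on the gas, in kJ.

For a reversible adiabat TV^(γ−1) is constant, so T₂ = T₁ (V₁/V₂)^(γ−1).
γ = 5/3 for a monatomic ideal gas, so γ−1 = 2/3.
T₂ = 245 × 20.7^(2/3) = 1847 K.
Q = 0, so ΔU = W_on_gas = nCᵥΔT with Cᵥ = R/(γ−1) = 12.47 J/(mol·K).
ΔU = 2.48 × 12.47 × (1847 − 245) = 49550 J.

W ≈ 49.5 kJ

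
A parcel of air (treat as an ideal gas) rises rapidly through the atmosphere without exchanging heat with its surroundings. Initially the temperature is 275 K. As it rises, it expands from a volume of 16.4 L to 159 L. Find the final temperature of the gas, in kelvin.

T₂ ≈ 111 K

For a reversible adiabat TV^(γ−1) is constant, so T₂ = T₁ (V₁/V₂)^(γ−1).
For a diatomic ideal gas γ = 7/5, so γ−1 = 2/5.
T₂ = 275 × (16.4/159)^(2/5) = 110.8 K.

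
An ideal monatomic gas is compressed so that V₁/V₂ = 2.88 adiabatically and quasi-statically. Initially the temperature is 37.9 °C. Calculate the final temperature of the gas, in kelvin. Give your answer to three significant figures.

Adiabatic: T₁V₁^(γ−1) = T₂V₂^(γ−1) ⇒ T₂ = T₁ (V₁/V₂)^(γ−1).
For a monatomic ideal gas γ = 5/3, so γ−1 = 2/3.
T₁ = 37.9 °C = 311 K.
T₂ = 311 × 2.88^(2/3) = 629.6 K.

T₂ ≈ 630 K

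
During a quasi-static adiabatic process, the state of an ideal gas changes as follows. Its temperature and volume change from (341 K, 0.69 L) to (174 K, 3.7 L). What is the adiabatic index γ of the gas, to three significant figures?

γ ≈ 1.40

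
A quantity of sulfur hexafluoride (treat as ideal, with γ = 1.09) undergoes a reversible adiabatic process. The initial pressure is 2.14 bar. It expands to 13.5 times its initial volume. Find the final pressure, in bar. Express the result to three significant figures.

P₂ ≈ 0.125 bar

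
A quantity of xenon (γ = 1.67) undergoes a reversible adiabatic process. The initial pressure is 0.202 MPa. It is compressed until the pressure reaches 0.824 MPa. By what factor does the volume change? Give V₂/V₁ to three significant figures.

V₂/V₁ ≈ 0.431

From PV^γ = const, V₂/V₁ = (P₁/P₂)^(1/γ).
V₂/V₁ = (0.202/0.824)^(0.599) = 0.4309.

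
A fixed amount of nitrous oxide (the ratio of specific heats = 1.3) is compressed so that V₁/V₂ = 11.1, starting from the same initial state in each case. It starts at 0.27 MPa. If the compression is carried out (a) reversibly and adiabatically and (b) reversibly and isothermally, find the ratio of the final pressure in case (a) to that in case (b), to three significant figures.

P_adiabatic / P_isothermal ≈ 2.06

Isothermal: P_b = P₁(V₁/V₂) = 0.27×11.1.
Adiabatic: P_a = P₁(V₁/V₂)^γ = 0.27×11.1^(1.3).
P_a/P_b = (V₁/V₂)^(γ−1) = 11.1^(0.3) = 2.059.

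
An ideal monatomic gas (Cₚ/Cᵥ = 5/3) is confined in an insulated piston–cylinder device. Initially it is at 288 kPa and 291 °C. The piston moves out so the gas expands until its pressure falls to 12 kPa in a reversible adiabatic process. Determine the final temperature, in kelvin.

Adiabatic: T₂/T₁ = (P₂/P₁)^((γ−1)/γ).
T₁ = 291 °C = 564.1 K.
T₂ = 564.1 × (12/288)^(2/5) = 158.2 K.

T₂ ≈ 158 K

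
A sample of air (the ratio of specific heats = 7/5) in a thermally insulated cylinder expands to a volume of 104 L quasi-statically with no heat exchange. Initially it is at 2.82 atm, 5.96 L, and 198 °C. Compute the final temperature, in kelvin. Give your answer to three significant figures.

T₂ ≈ 150 K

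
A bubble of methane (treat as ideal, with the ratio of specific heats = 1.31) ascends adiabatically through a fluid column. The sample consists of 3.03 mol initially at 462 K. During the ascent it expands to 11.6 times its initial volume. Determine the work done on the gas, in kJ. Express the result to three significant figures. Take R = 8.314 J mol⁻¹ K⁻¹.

W ≈ -20.0 kJ

For a reversible adiabat TV^(γ−1) is constant, so T₂ = T₁ (V₁/V₂)^(γ−1).
T₂ = 462 × (1/11.6)^(0.31) = 216.1 K.
Q = 0, so ΔU = W_on_gas = nCᵥΔT with Cᵥ = R/(γ−1) = 26.82 J/(mol·K).
ΔU = 3.03 × 26.82 × (216.1 − 462) = -19980 J.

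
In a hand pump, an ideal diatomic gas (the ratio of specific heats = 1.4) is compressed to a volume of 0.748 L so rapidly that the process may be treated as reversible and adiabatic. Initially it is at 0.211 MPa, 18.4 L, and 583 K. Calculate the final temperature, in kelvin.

T₂ ≈ 2100 K

Adiabatic: T₁V₁^(γ−1) = T₂V₂^(γ−1) ⇒ T₂ = T₁ (V₁/V₂)^(γ−1).
T₂ = 583 × (18.4/0.748)^(0.4) = 2099 K.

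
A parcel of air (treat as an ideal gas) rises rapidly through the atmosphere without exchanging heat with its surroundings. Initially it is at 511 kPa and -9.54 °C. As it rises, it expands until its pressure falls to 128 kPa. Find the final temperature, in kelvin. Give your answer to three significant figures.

T₂ ≈ 177 K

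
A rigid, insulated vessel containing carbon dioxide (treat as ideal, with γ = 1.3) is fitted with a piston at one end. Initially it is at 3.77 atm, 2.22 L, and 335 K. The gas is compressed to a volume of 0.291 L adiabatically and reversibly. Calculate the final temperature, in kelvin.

For a reversible adiabat TV^(γ−1) is constant, so T₂ = T₁ (V₁/V₂)^(γ−1).
T₂ = 335 × (2.22/0.291)^(0.3) = 616.3 K.

T₂ ≈ 616 K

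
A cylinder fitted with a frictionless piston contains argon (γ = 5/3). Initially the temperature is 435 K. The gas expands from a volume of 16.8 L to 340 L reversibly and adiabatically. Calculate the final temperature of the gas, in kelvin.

T₂ ≈ 58.6 K

For a reversible adiabat TV^(γ−1) is constant, so T₂ = T₁ (V₁/V₂)^(γ−1).
T₂ = 435 × (16.8/340)^(2/3) = 58.57 K.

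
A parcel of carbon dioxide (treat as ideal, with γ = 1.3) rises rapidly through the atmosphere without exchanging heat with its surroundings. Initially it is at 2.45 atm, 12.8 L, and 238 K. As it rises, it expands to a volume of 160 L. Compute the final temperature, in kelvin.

For a reversible adiabat TV^(γ−1) is constant, so T₂ = T₁ (V₁/V₂)^(γ−1).
T₂ = 238 × (12.8/160)^(0.3) = 111.6 K.

T₂ ≈ 112 K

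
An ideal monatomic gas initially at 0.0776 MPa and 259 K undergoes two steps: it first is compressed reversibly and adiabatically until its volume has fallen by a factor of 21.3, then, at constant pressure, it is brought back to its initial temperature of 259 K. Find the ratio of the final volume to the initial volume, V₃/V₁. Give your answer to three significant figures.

V₃/V₁ ≈ 0.00611

For a monatomic ideal gas γ = 5/3.
Adiabatic step: V₂/V₁ = 0.04695; T₂ = T₁·21.3^(2/3) = 1990 K.
Isobaric step: V₃/V₂ = T₃/T₂ = 259/1990.
V₃/V₁ = (V₂/V₁)(V₃/V₂) = 0.04695 × (259/1990) = 0.00611.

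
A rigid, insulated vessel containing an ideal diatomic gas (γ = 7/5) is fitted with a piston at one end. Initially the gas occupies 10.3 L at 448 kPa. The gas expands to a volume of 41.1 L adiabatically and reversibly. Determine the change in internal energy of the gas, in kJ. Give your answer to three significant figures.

ΔU ≈ -4.90 kJ

P₂ = P₁(V₁/V₂)^γ = 448×(10.3/41.1)^(7/5) = 64.55 kPa.
For a reversible adiabat, W_by_gas = (P₁V₁ − P₂V₂)/(γ−1).
W_by = (448000×0.0103 − 64550×0.0411) / (2/5) = 4904 J.
Q = 0 ⇒ ΔU = −W_by = -4904 J.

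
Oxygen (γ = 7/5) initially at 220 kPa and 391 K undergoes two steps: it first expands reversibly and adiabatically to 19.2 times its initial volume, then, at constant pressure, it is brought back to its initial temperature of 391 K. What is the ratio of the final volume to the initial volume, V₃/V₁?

V₃/V₁ ≈ 62.6

Adiabatic step: V₂/V₁ = 19.2; T₂ = T₁·(1/19.2)^(2/5) = 119.9 K.
Isobaric step: V₃/V₂ = T₃/T₂ = 391/119.9.
V₃/V₁ = (V₂/V₁)(V₃/V₂) = 19.2 × (391/119.9) = 62.61.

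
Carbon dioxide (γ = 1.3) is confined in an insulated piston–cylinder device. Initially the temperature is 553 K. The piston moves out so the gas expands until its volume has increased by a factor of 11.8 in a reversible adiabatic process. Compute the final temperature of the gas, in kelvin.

Adiabatic: T₁V₁^(γ−1) = T₂V₂^(γ−1) ⇒ T₂ = T₁ (V₁/V₂)^(γ−1).
T₂ = 553 × (1/11.8)^(0.3) = 263.7 K.

T₂ ≈ 264 K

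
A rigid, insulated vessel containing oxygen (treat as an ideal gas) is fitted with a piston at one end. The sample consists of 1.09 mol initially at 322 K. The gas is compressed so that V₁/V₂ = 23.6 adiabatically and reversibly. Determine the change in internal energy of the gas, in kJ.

ΔU ≈ 18.5 kJ

Adiabatic: T₁V₁^(γ−1) = T₂V₂^(γ−1) ⇒ T₂ = T₁ (V₁/V₂)^(γ−1).
γ = 7/5 for a diatomic ideal gas, so γ−1 = 2/5.
T₂ = 322 × 23.6^(2/5) = 1140 K.
Q = 0, so ΔU = W_on_gas = nCᵥΔT with Cᵥ = R/(γ−1) = 20.79 J/(mol·K).
ΔU = 1.09 × 20.79 × (1140 − 322) = 18540 J.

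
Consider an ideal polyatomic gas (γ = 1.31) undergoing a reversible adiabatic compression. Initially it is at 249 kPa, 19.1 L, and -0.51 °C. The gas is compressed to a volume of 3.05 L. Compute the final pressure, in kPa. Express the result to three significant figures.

P₂ ≈ 2750 kPa

Adiabatic: P₁V₁^γ = P₂V₂^γ ⇒ P₂ = P₁ (V₁/V₂)^γ.
P₂ = 249 × (19.1/3.05)^(1.31) = 2754 kPa.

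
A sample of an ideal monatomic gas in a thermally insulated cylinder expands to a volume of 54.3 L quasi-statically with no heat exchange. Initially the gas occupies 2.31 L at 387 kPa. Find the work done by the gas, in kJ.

W ≈ 1.18 kJ

γ = 5/3 for a monatomic ideal gas.
P₂ = P₁(V₁/V₂)^γ = 387×(2.31/54.3)^(5/3) = 2.006 kPa.
For a reversible adiabat, W_by_gas = (P₁V₁ − P₂V₂)/(γ−1).
W_by = (387000×0.00231 − 2006×0.0543) / (2/3) = 1178 J.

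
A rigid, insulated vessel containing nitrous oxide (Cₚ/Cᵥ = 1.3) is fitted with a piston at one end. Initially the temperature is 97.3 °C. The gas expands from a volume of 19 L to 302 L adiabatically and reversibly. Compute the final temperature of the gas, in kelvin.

T₂ ≈ 162 K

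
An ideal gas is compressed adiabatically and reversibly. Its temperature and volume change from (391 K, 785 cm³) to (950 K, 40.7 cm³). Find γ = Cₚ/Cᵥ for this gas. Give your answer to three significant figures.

γ ≈ 1.30

TV^(γ−1) = const ⇒ γ − 1 = ln(T₂/T₁) / ln(V₁/V₂).
γ = 1 + ln(950/391) / ln(785/40.7) = 1.3.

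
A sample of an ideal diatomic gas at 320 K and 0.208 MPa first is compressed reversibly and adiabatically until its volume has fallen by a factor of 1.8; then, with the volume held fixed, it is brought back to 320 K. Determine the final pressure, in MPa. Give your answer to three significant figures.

P₃ ≈ 0.374 MPa

For a diatomic ideal gas γ = 7/5.
Adiabatic step (PV^γ = const): P₂ = 0.208×1.8^(7/5) = 0.4736 MPa; T₂ = 320×1.8^(2/5) = 404.8 K.
Isochoric: P₃ = P₂(T₃/T₂) = 0.4736 × (320/404.8) = 0.3744 MPa.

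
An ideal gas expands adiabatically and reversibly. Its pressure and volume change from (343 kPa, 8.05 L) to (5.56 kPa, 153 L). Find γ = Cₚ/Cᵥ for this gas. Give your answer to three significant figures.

PV^γ = const ⇒ γ = ln(P₂/P₁) / ln(V₁/V₂).
γ = ln(5.56/343) / ln(8.05/153) = 1.4.

γ ≈ 1.40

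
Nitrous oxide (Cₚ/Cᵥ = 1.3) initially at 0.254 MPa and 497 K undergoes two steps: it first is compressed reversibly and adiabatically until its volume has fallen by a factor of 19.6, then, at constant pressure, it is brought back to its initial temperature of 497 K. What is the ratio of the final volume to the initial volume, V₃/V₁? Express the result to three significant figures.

V₃/V₁ ≈ 0.0209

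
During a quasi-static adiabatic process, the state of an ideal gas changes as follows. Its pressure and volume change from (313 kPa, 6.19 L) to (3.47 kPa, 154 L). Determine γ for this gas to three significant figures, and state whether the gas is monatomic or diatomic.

γ ≈ 1.40; diatomic

PV^γ = const ⇒ γ = ln(P₂/P₁) / ln(V₁/V₂).
γ = ln(3.47/313) / ln(6.19/154) = 1.401.
γ ≈ 1.40 is close to 7/5, so the gas is diatomic.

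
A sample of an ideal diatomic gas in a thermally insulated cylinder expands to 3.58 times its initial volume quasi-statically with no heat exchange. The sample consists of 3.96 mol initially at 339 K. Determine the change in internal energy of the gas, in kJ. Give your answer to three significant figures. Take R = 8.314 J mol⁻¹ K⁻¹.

Adiabatic: T₁V₁^(γ−1) = T₂V₂^(γ−1) ⇒ T₂ = T₁ (V₁/V₂)^(γ−1).
γ = 7/5 for a diatomic ideal gas, so γ−1 = 2/5.
T₂ = 339 × (1/3.58)^(2/5) = 203.5 K.
Q = 0, so ΔU = W_on_gas = nCᵥΔT with Cᵥ = R/(γ−1) = 20.79 J/(mol·K).
ΔU = 3.96 × 20.79 × (203.5 − 339) = -11150 J.

ΔU ≈ -11.1 kJ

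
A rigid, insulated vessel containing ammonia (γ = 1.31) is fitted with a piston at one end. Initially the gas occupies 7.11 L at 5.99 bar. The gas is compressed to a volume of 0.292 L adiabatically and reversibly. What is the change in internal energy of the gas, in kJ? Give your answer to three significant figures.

ΔU ≈ 23.2 kJ

P₂ = P₁(V₁/V₂)^γ = 5.99×(7.11/0.292)^(1.31) = 392.4 bar.
For a reversible adiabat, W_by_gas = (P₁V₁ − P₂V₂)/(γ−1).
W_by = (599000×0.00711 − 3.924×10^7×0.000292) / (0.31) = -23220 J.
Q = 0 ⇒ ΔU = −W_by = 23220 J.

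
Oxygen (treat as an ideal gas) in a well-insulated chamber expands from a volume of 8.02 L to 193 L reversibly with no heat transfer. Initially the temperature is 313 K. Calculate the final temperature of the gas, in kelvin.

T₂ ≈ 87.7 K

For a reversible adiabat TV^(γ−1) is constant, so T₂ = T₁ (V₁/V₂)^(γ−1).
For a diatomic ideal gas γ = 7/5, so γ−1 = 2/5.
T₂ = 313 × (8.02/193)^(2/5) = 87.7 K.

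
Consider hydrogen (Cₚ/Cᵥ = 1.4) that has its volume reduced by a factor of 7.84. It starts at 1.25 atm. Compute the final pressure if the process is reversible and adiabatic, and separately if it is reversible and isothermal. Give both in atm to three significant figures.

adiabatic: 22.3 atm; isothermal: 9.80 atm

Isothermal: P₂ = P₁(V₁/V₂) = 1.25×7.84 = 9.8 atm.
Adiabatic: P₂ = P₁(V₁/V₂)^γ = 1.25×7.84^(1.4) = 22.33 atm.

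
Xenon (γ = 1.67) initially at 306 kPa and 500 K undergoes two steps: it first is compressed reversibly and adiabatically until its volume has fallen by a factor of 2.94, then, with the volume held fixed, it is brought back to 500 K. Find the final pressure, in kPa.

Adiabatic step (PV^γ = const): P₂ = 306×2.94^(1.67) = 1853 kPa; T₂ = 500×2.94^(0.67) = 1030 K.
Isochoric: P₃ = P₂(T₃/T₂) = 1853 × (500/1030) = 899.6 kPa.

P₃ ≈ 900 kPa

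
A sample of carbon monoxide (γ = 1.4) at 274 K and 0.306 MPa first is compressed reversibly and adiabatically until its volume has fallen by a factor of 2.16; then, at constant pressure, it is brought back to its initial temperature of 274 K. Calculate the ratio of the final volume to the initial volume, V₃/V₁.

Adiabatic step: V₂/V₁ = 0.463; T₂ = T₁·2.16^(0.4) = 372.8 K.
Isobaric step: V₃/V₂ = T₃/T₂ = 274/372.8.
V₃/V₁ = (V₂/V₁)(V₃/V₂) = 0.463 × (274/372.8) = 0.3402.

V₃/V₁ ≈ 0.340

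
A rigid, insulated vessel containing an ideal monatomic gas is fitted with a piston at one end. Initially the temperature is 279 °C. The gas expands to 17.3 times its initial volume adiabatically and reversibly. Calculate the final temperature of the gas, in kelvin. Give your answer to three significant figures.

T₂ ≈ 82.5 K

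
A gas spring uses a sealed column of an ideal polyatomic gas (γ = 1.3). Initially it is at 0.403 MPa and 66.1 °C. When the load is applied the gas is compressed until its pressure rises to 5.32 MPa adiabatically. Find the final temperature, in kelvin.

T₂ ≈ 615 K

Adiabatic: T₂/T₁ = (P₂/P₁)^((γ−1)/γ).
T₁ = 66.1 °C = 339.2 K.
T₂ = 339.2 × (5.32/0.403)^(0.231) = 615.3 K.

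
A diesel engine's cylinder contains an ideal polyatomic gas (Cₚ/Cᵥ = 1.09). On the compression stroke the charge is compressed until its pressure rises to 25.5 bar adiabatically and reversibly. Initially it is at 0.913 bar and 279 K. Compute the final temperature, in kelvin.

Adiabatic: T₂/T₁ = (P₂/P₁)^((γ−1)/γ).
T₂ = 279 × (25.5/0.913)^(0.0826) = 367.3 K.

T₂ ≈ 367 K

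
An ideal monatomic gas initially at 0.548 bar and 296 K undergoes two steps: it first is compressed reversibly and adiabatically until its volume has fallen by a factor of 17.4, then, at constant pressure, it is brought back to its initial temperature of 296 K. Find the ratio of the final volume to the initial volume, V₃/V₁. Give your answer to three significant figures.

V₃/V₁ ≈ 0.00856

For a monatomic ideal gas γ = 5/3.
Adiabatic step: V₂/V₁ = 0.05747; T₂ = T₁·17.4^(2/3) = 1988 K.
Isobaric step: V₃/V₂ = T₃/T₂ = 296/1988.
V₃/V₁ = (V₂/V₁)(V₃/V₂) = 0.05747 × (296/1988) = 0.008559.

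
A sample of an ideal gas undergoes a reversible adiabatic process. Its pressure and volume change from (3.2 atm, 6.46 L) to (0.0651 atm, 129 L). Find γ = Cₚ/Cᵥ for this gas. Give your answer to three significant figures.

γ ≈ 1.30

PV^γ = const ⇒ γ = ln(P₂/P₁) / ln(V₁/V₂).
γ = ln(0.0651/3.2) / ln(6.46/129) = 1.301.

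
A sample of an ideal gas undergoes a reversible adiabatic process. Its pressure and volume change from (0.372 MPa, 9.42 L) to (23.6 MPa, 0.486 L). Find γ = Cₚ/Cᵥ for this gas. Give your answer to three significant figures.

γ ≈ 1.40

PV^γ = const ⇒ γ = ln(P₂/P₁) / ln(V₁/V₂).
γ = ln(23.6/0.372) / ln(9.42/0.486) = 1.4.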